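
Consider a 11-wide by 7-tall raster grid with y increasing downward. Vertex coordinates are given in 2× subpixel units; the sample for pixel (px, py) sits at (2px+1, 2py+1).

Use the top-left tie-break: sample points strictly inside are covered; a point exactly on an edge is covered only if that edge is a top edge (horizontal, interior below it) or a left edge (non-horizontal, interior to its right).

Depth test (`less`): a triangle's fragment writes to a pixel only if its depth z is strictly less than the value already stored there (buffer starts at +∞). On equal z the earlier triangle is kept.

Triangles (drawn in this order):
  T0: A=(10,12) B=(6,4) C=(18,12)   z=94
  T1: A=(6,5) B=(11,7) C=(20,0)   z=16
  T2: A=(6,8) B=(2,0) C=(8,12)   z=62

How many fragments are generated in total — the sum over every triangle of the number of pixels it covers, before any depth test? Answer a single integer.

T0:
  2·area = 64
  edge (10, 12)→(6, 4): d=(-4,-8) top-left  bias=+0
  edge (6, 4)→(18, 12): d=(12,8) right/bottom  bias=-1
  edge (18, 12)→(10, 12): d=(-8,0) right/bottom  bias=-1
    (3,2)@(7, 5): e=[4,4,56] → #
    (4,2)@(9, 5): e=[20,-12,56] → ·
    (3,3)@(7, 7): e=[-4,28,40] → ·
    (4,3)@(9, 7): e=[12,12,40] → #
    (5,3)@(11, 7): e=[28,-4,40] → ·
    (4,4)@(9, 9): e=[4,36,24] → #
    (5,4)@(11, 9): e=[20,20,24] → #
    (6,4)@(13, 9): e=[36,4,24] → #
    (7,4)@(15, 9): e=[52,-12,24] → ·
    (4,5)@(9, 11): e=[-4,60,8] → ·
    (5,5)@(11, 11): e=[12,44,8] → #
    (7,5)@(15, 11): e=[44,12,8] → #
  covered (8 px):
    · · · · · · · · · · ·
    · · · · · · · · · · ·
    · · · # · · · · · · ·
    · · · · # · · · · · ·
    · · · · # # # · · · ·
    · · · · · # # # · · ·
    · · · · · · · · · · ·
T1:
  2·area = 53  (B↔C swapped to make it positive)
  edge (6, 5)→(20, 0): d=(14,-5) top-left  bias=+0
  edge (20, 0)→(11, 7): d=(-9,7) right/bottom  bias=-1
  edge (11, 7)→(6, 5): d=(-5,-2) top-left  bias=+0
    (0,1)@(1, 3): e=[-53,106,0] → ·  [on edge]
    (6,1)@(13, 3): e=[7,22,24] → #
    (7,1)@(15, 3): e=[17,8,28] → #
    (8,1)@(17, 3): e=[27,-6,32] → ·
    (3,2)@(7, 5): e=[5,46,2] → #
    (4,2)@(9, 5): e=[15,32,6] → #
    (5,2)@(11, 5): e=[25,18,10] → #
    (7,2)@(15, 5): e=[45,-10,18] → ·
    (3,3)@(7, 7): e=[33,28,-8] → ·
    (4,3)@(9, 7): e=[43,14,-4] → ·
    (5,3)@(11, 7): e=[53,0,0] → ·  [on edge]
    (6,3)@(13, 7): e=[63,-14,4] → ·
    (10,5)@(21, 11): e=[159,-106,0] → ·  [on edge]
  covered (6 px):
    · · · · · · · · · · ·
    · · · · · · # # · · ·
    · · · # # # # · · · ·
    · · · · · · · · · · ·
    · · · · · · · · · · ·
    · · · · · · · · · · ·
    · · · · · · · · · · ·
T2:
  degenerate (2·area = 0) — covers nothing

Answer: 14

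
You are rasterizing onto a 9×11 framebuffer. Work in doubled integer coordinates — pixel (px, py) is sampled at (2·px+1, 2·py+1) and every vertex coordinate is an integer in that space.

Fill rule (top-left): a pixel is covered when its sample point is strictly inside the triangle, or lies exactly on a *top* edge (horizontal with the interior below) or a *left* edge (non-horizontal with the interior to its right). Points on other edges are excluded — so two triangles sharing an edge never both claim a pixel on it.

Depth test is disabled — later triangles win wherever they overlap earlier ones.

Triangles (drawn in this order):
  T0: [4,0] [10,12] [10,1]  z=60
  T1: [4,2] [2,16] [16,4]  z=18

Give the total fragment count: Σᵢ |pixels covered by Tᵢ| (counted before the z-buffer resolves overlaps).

T0:
  2·area = 66  (B↔C swapped to make it positive)
  edge (4, 0)→(10, 1): d=(6,1) right/bottom  bias=-1
  edge (10, 1)→(10, 12): d=(0,11) right/bottom  bias=-1
  edge (10, 12)→(4, 0): d=(-6,-12) top-left  bias=+0
    (2,0)@(5, 1): e=[5,55,6] → #
    (3,0)@(7, 1): e=[3,33,30] → #
    (4,0)@(9, 1): e=[1,11,54] → #
    (5,0)@(11, 1): e=[-1,-11,78] → ·
    (2,1)@(5, 3): e=[17,55,-6] → ·
    (3,1)@(7, 3): e=[15,33,18] → #
    (5,1)@(11, 3): e=[11,-11,66] → ·
    (3,2)@(7, 5): e=[27,33,6] → #
    (5,2)@(11, 5): e=[23,-11,54] → ·
    (3,3)@(7, 7): e=[39,33,-6] → ·
    (4,3)@(9, 7): e=[37,11,18] → #
    (5,3)@(11, 7): e=[35,-11,42] → ·
  covered (9 px):
    · · # # # · · · ·
    · · · # # · · · ·
    · · · # # · · · ·
    · · · · # · · · ·
    · · · · # · · · ·
    · · · · · · · · ·
    · · · · · · · · ·
    · · · · · · · · ·
    · · · · · · · · ·
    · · · · · · · · ·
    · · · · · · · · ·
T1:
  2·area = 172  (B↔C swapped to make it positive)
  edge (4, 2)→(16, 4): d=(12,2) right/bottom  bias=-1
  edge (16, 4)→(2, 16): d=(-14,12) right/bottom  bias=-1
  edge (2, 16)→(4, 2): d=(2,-14) top-left  bias=+0
    (2,1)@(5, 3): e=[10,146,16] → #
    (3,1)@(7, 3): e=[6,122,44] → #
    (4,1)@(9, 3): e=[2,98,72] → #
    (5,1)@(11, 3): e=[-2,74,100] → ·
    (2,2)@(5, 5): e=[34,118,20] → #
    (5,2)@(11, 5): e=[22,46,104] → #
    (6,2)@(13, 5): e=[18,22,132] → #
    (7,2)@(15, 5): e=[14,-2,160] → ·
    (2,3)@(5, 7): e=[58,90,24] → #
    (6,3)@(13, 7): e=[42,-6,136] → ·
    (1,4)@(3, 9): e=[86,86,0] → #  [on edge]
    (5,4)@(11, 9): e=[70,-10,112] → ·
  covered (22 px):
    · · · · · · · · ·
    · · # # # · · · ·
    · · # # # # # · ·
    · · # # # # · · ·
    · # # # # · · · ·
    · # # # · · · · ·
    · # # · · · · · ·
    · # · · · · · · ·
    · · · · · · · · ·
    · · · · · · · · ·
    · · · · · · · · ·

Answer: 31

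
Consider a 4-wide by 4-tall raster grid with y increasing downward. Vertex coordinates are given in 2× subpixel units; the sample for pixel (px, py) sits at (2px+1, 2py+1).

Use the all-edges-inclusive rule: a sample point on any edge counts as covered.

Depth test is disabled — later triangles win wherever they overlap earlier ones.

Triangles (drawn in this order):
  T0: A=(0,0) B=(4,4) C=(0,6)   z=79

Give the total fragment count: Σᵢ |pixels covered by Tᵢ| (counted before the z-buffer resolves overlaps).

T0:
  2·area = 24
  edge (0, 0)→(4, 4): d=(4,4) inclusive
  edge (4, 4)→(0, 6): d=(-4,2) inclusive
  edge (0, 6)→(0, 0): d=(0,-6) inclusive
    (0,0)@(1, 1): e=[0,18,6] → X  [on edge]
    (1,0)@(3, 1): e=[-8,14,18] → .
    (0,1)@(1, 3): e=[8,10,6] → X
    (1,1)@(3, 3): e=[0,6,18] → X  [on edge]
    (2,1)@(5, 3): e=[-8,2,30] → .
    (0,2)@(1, 5): e=[16,2,6] → X
    (1,2)@(3, 5): e=[8,-2,18] → .
    (2,2)@(5, 5): e=[0,-6,30] → .  [on edge]
    (0,3)@(1, 7): e=[24,-6,6] → .
    (3,3)@(7, 7): e=[0,-18,42] → .  [on edge]
  covered (4 px):
    X . . .
    X X . .
    X . . .
    . . . .

Final: 4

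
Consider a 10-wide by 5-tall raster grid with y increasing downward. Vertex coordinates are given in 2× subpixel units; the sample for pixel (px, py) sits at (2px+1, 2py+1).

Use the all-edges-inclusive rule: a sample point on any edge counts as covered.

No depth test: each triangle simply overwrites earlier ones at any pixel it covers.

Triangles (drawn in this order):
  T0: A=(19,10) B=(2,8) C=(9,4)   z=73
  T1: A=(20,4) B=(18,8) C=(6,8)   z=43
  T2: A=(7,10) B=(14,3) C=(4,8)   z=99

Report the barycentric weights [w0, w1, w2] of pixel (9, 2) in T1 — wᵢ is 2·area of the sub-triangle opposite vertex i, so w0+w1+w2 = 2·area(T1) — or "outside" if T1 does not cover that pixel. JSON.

T0:
  2·area = 82
  edge (19, 10)→(2, 8): d=(-17,-2) inclusive
  edge (2, 8)→(9, 4): d=(7,-4) inclusive
  edge (9, 4)→(19, 10): d=(10,6) inclusive
    (4,2)@(9, 5): e=[65,7,10] → █
    (5,2)@(11, 5): e=[69,15,-2] → ·
    (2,3)@(5, 7): e=[23,5,54] → █
    (3,3)@(7, 7): e=[27,13,42] → █
    (5,3)@(11, 7): e=[35,29,18] → █
    (6,3)@(13, 7): e=[39,37,6] → █
    (7,3)@(15, 7): e=[43,45,-6] → ·
    (2,4)@(5, 9): e=[-11,19,74] → ·
    (3,4)@(7, 9): e=[-7,27,62] → ·
    (4,4)@(9, 9): e=[-3,35,50] → ·
    (5,4)@(11, 9): e=[1,43,38] → █
    (7,4)@(15, 9): e=[9,59,14] → █
  covered (10 px):
    · · · · · · · · · ·
    · · · · · · · · · ·
    · · · · █ · · · · ·
    · · █ █ █ █ █ · · ·
    · · · · · █ █ █ █ ·
T1:
  2·area = 48
  edge (20, 4)→(18, 8): d=(-2,4) inclusive
  edge (18, 8)→(6, 8): d=(-12,0) inclusive
  edge (6, 8)→(20, 4): d=(14,-4) inclusive
    (8,2)@(17, 5): e=[10,36,2] → █
    (9,2)@(19, 5): e=[2,36,10] → █
    (5,3)@(11, 7): e=[30,12,6] → █
    (6,3)@(13, 7): e=[22,12,14] → █
    (7,3)@(15, 7): e=[14,12,22] → █
    (9,3)@(19, 7): e=[-2,12,38] → ·
    (5,4)@(11, 9): e=[26,-12,34] → ·
    (6,4)@(13, 9): e=[18,-12,42] → ·
    (7,4)@(15, 9): e=[10,-12,50] → ·
    (8,4)@(17, 9): e=[2,-12,58] → ·
  covered (6 px):
    · · · · · · · · · ·
    · · · · · · · · · ·
    · · · · · · · · █ █
    · · · · · █ █ █ █ ·
    · · · · · · · · · ·
T2:
  2·area = 35  (B↔C swapped to make it positive)
  edge (7, 10)→(4, 8): d=(-3,-2) inclusive
  edge (4, 8)→(14, 3): d=(10,-5) inclusive
  edge (14, 3)→(7, 10): d=(-7,7) inclusive
    (5,2)@(11, 5): e=[23,5,7] → █
    (6,2)@(13, 5): e=[27,15,-7] → ·
    (3,3)@(7, 7): e=[9,5,21] → █
    (4,3)@(9, 7): e=[13,15,7] → █
    (5,3)@(11, 7): e=[17,25,-7] → ·
    (3,4)@(7, 9): e=[3,25,7] → █
    (4,4)@(9, 9): e=[7,35,-7] → ·
  covered (4 px):
    · · · · · · · · · ·
    · · · · · · · · · ·
    · · · · · █ · · · ·
    · · · █ █ · · · · ·
    · · · █ · · · · · ·

Result: [36,10,2]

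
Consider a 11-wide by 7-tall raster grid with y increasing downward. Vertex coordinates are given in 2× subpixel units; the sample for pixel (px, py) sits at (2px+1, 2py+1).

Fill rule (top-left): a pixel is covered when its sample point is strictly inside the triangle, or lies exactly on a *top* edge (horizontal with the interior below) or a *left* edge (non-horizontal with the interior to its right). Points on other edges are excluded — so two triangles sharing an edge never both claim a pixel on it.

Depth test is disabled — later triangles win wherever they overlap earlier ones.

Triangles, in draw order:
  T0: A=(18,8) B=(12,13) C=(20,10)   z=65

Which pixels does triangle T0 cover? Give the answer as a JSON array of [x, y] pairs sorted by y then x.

T0:
  2·area = 22  (B↔C swapped to make it positive)
  edge (18, 8)→(20, 10): d=(2,2) right/bottom  bias=-1
  edge (20, 10)→(12, 13): d=(-8,3) right/bottom  bias=-1
  edge (12, 13)→(18, 8): d=(6,-5) top-left  bias=+0
    (5,0)@(11, 1): e=[0,99,-77] → .  [on edge]
    (6,1)@(13, 3): e=[0,77,-55] → .  [on edge]
    (7,2)@(15, 5): e=[0,55,-33] → .  [on edge]
    (8,3)@(17, 7): e=[0,33,-11] → .  [on edge]
    (8,4)@(17, 9): e=[4,17,1] → X
    (9,4)@(19, 9): e=[0,11,11] → .  [on edge]
    (7,5)@(15, 11): e=[12,7,3] → X
    (9,5)@(19, 11): e=[4,-5,23] → .
    (10,5)@(21, 11): e=[0,-11,33] → .  [on edge]
    (7,6)@(15, 13): e=[16,-9,15] → .
    (8,6)@(17, 13): e=[12,-15,25] → .
  covered (3 px):
    . . . . . . . . . . .
    . . . . . . . . . . .
    . . . . . . . . . . .
    . . . . . . . . . . .
    . . . . . . . . X . .
    . . . . . . . X X . .
    . . . . . . . . . . .

Final: [[8,4],[7,5],[8,5]]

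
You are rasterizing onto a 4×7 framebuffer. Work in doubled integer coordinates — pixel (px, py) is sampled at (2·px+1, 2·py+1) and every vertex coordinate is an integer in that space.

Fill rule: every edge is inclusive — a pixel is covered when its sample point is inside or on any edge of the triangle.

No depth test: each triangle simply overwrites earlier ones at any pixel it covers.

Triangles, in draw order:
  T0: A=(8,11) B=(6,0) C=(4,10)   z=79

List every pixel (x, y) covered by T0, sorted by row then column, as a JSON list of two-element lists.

T0:
  2·area = 42  (B↔C swapped to make it positive)
  edge (8, 11)→(4, 10): d=(-4,-1) inclusive
  edge (4, 10)→(6, 0): d=(2,-10) inclusive
  edge (6, 0)→(8, 11): d=(2,11) inclusive
    (2,2)@(5, 5): e=[21,0,21] → █  [on edge]
    (3,2)@(7, 5): e=[23,20,-1] → ·
    (2,3)@(5, 7): e=[13,4,25] → █
    (3,3)@(7, 7): e=[15,24,3] → █
    (2,4)@(5, 9): e=[5,8,29] → █
    (2,5)@(5, 11): e=[-3,12,33] → ·
    (3,5)@(7, 11): e=[-1,32,11] → ·
  covered (5 px):
    · · · ·
    · · · ·
    · · █ ·
    · · █ █
    · · █ █
    · · · ·
    · · · ·

Final: [[2,2],[2,3],[3,3],[2,4],[3,4]]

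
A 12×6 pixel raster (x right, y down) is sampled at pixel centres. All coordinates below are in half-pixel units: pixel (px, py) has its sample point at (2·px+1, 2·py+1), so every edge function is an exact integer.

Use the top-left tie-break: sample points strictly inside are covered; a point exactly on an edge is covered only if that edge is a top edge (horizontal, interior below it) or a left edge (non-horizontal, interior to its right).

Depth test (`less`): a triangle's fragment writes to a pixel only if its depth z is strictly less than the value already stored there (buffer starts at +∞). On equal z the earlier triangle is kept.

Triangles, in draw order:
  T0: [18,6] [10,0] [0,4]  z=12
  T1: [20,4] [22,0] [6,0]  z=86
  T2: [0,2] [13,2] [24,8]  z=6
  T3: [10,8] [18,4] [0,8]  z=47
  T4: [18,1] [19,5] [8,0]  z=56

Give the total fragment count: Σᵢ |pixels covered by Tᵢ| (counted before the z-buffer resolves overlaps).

T0:
  2·area = 92  (B↔C swapped to make it positive)
  edge (18, 6)→(0, 4): d=(-18,-2) top-left  bias=+0
  edge (0, 4)→(10, 0): d=(10,-4) top-left  bias=+0
  edge (10, 0)→(18, 6): d=(8,6) right/bottom  bias=-1
    (4,0)@(9, 1): e=[72,6,14] → █
    (5,0)@(11, 1): e=[76,14,2] → █
    (6,0)@(13, 1): e=[80,22,-10] → ·
    (1,1)@(3, 3): e=[24,2,66] → █
    (2,1)@(5, 3): e=[28,10,54] → █
    (3,1)@(7, 3): e=[32,18,42] → █
    (6,1)@(13, 3): e=[44,42,6] → █
    (7,1)@(15, 3): e=[48,50,-6] → ·
    (1,2)@(3, 5): e=[-12,22,82] → ·
    (2,2)@(5, 5): e=[-8,30,70] → ·
    (3,2)@(7, 5): e=[-4,38,58] → ·
    (4,2)@(9, 5): e=[0,46,46] → █  [on edge]
  covered (12 px):
    · · · · █ █ · · · · · ·
    · █ █ █ █ █ █ · · · · ·
    · · · · █ █ █ █ · · · ·
    · · · · · · · · · · · ·
    · · · · · · · · · · · ·
    · · · · · · · · · · · ·
T1:
  2·area = 64  (B↔C swapped to make it positive)
  edge (20, 4)→(6, 0): d=(-14,-4) top-left  bias=+0
  edge (6, 0)→(22, 0): d=(16,0) top-left  bias=+0
  edge (22, 0)→(20, 4): d=(-2,4) right/bottom  bias=-1
    (5,0)@(11, 1): e=[6,16,42] → █
    (6,0)@(13, 1): e=[14,16,34] → █
    (7,0)@(15, 1): e=[22,16,26] → █
    (8,0)@(17, 1): e=[30,16,18] → █
    (9,0)@(19, 1): e=[38,16,10] → █
    (10,0)@(21, 1): e=[46,16,2] → █
    (11,0)@(23, 1): e=[54,16,-6] → ·
    (5,1)@(11, 3): e=[-22,48,38] → ·
    (6,1)@(13, 3): e=[-14,48,30] → ·
    (7,1)@(15, 3): e=[-6,48,22] → ·
    (8,1)@(17, 3): e=[2,48,14] → █
    (10,1)@(21, 3): e=[18,48,-2] → ·
  covered (8 px):
    · · · · · █ █ █ █ █ █ ·
    · · · · · · · · █ █ · ·
    · · · · · · · · · · · ·
    · · · · · · · · · · · ·
    · · · · · · · · · · · ·
    · · · · · · · · · · · ·
T2:
  2·area = 78
  edge (0, 2)→(13, 2): d=(13,0) top-left  bias=+0
  edge (13, 2)→(24, 8): d=(11,6) right/bottom  bias=-1
  edge (24, 8)→(0, 2): d=(-24,-6) top-left  bias=+0
    (2,1)@(5, 3): e=[13,59,6] → █
    (3,1)@(7, 3): e=[13,47,18] → █
    (4,1)@(9, 3): e=[13,35,30] → █
    (5,1)@(11, 3): e=[13,23,42] → █
    (6,1)@(13, 3): e=[13,11,54] → █
    (7,1)@(15, 3): e=[13,-1,66] → ·
    (2,2)@(5, 5): e=[39,81,-42] → ·
    (3,2)@(7, 5): e=[39,69,-30] → ·
    (4,2)@(9, 5): e=[39,57,-18] → ·
    (5,2)@(11, 5): e=[39,45,-6] → ·
    (6,2)@(13, 5): e=[39,33,6] → █
    (7,2)@(15, 5): e=[39,21,18] → █
  covered (9 px):
    · · · · · · · · · · · ·
    · · █ █ █ █ █ · · · · ·
    · · · · · · █ █ █ · · ·
    · · · · · · · · · · █ ·
    · · · · · · · · · · · ·
    · · · · · · · · · · · ·
T3:
  2·area = 40  (B↔C swapped to make it positive)
  edge (10, 8)→(0, 8): d=(-10,0) right/bottom  bias=-1
  edge (0, 8)→(18, 4): d=(18,-4) top-left  bias=+0
  edge (18, 4)→(10, 8): d=(-8,4) right/bottom  bias=-1
    (7,2)@(15, 5): e=[30,6,4] → █
    (8,2)@(17, 5): e=[30,14,-4] → ·
    (2,3)@(5, 7): e=[10,2,28] → █
    (3,3)@(7, 7): e=[10,10,20] → █
    (4,3)@(9, 7): e=[10,18,12] → █
    (5,3)@(11, 7): e=[10,26,4] → █
    (6,3)@(13, 7): e=[10,34,-4] → ·
    (7,3)@(15, 7): e=[10,42,-12] → ·
    (2,4)@(5, 9): e=[-10,38,12] → ·
    (3,4)@(7, 9): e=[-10,46,4] → ·
    (4,4)@(9, 9): e=[-10,54,-4] → ·
    (5,4)@(11, 9): e=[-10,62,-12] → ·
  covered (5 px):
    · · · · · · · · · · · ·
    · · · · · · · · · · · ·
    · · · · · · · █ · · · ·
    · · █ █ █ █ · · · · · ·
    · · · · · · · · · · · ·
    · · · · · · · · · · · ·
T4:
  2·area = 39
  edge (18, 1)→(19, 5): d=(1,4) right/bottom  bias=-1
  edge (19, 5)→(8, 0): d=(-11,-5) top-left  bias=+0
  edge (8, 0)→(18, 1): d=(10,1) right/bottom  bias=-1
    (5,0)@(11, 1): e=[28,4,7] → █
    (6,0)@(13, 1): e=[20,14,5] → █
    (7,0)@(15, 1): e=[12,24,3] → █
    (8,0)@(17, 1): e=[4,34,1] → █
    (9,0)@(19, 1): e=[-4,44,-1] → ·
    (5,1)@(11, 3): e=[30,-18,27] → ·
    (6,1)@(13, 3): e=[22,-8,25] → ·
    (7,1)@(15, 3): e=[14,2,23] → █
    (9,1)@(19, 3): e=[-2,22,19] → ·
    (7,2)@(15, 5): e=[16,-20,43] → ·
    (8,2)@(17, 5): e=[8,-10,41] → ·
    (9,2)@(19, 5): e=[0,0,39] → ·  [on edge]
  covered (6 px):
    · · · · · █ █ █ █ · · ·
    · · · · · · · █ █ · · ·
    · · · · · · · · · · · ·
    · · · · · · · · · · · ·
    · · · · · · · · · · · ·
    · · · · · · · · · · · ·

Answer: 40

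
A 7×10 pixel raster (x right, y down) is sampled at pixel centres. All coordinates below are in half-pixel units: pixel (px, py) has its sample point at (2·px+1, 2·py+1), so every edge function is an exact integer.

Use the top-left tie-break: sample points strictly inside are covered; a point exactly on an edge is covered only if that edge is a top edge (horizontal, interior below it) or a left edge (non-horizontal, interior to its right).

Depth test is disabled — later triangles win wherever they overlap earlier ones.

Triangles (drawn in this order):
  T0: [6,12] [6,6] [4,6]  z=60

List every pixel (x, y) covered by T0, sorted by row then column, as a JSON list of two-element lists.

T0:
  2·area = 12  (B↔C swapped to make it positive)
  edge (6, 12)→(4, 6): d=(-2,-6) top-left  bias=+0
  edge (4, 6)→(6, 6): d=(2,0) top-left  bias=+0
  edge (6, 6)→(6, 12): d=(0,6) right/bottom  bias=-1
    (1,1)@(3, 3): e=[0,-6,18] → ·  [on edge]
    (2,3)@(5, 7): e=[4,2,6] → #
    (3,3)@(7, 7): e=[16,2,-6] → ·
    (2,4)@(5, 9): e=[0,6,6] → #  [on edge]
    (3,4)@(7, 9): e=[12,6,-6] → ·
    (2,5)@(5, 11): e=[-4,10,6] → ·
    (3,7)@(7, 15): e=[0,18,-6] → ·  [on edge]
  covered (2 px):
    · · · · · · ·
    · · · · · · ·
    · · · · · · ·
    · · # · · · ·
    · · # · · · ·
    · · · · · · ·
    · · · · · · ·
    · · · · · · ·
    · · · · · · ·
    · · · · · · ·

Result: [[2,3],[2,4]]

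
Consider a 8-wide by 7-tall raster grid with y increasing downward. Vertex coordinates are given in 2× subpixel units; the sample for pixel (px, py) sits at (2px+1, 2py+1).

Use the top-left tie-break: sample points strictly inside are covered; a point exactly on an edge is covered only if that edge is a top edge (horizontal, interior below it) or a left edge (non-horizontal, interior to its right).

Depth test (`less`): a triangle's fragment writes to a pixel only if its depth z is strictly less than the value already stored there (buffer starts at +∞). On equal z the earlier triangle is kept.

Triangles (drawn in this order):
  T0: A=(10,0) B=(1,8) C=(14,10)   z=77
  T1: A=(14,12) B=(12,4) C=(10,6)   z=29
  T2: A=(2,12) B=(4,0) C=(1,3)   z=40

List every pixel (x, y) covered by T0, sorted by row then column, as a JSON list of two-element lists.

T0:
  2·area = 122  (B↔C swapped to make it positive)
  edge (10, 0)→(14, 10): d=(4,10) right/bottom  bias=-1
  edge (14, 10)→(1, 8): d=(-13,-2) top-left  bias=+0
  edge (1, 8)→(10, 0): d=(9,-8) top-left  bias=+0
    (4,0)@(9, 1): e=[14,107,1] → █
    (5,0)@(11, 1): e=[-6,111,17] → ·
    (3,1)@(7, 3): e=[42,77,3] → █
    (5,1)@(11, 3): e=[2,85,35] → █
    (6,1)@(13, 3): e=[-18,89,51] → ·
    (2,2)@(5, 5): e=[70,47,5] → █
    (6,2)@(13, 5): e=[-10,63,69] → ·
    (1,3)@(3, 7): e=[98,17,7] → █
    (6,3)@(13, 7): e=[-2,37,87] → ·
    (1,4)@(3, 9): e=[106,-9,25] → ·
    (2,4)@(5, 9): e=[86,-5,41] → ·
    (3,4)@(7, 9): e=[66,-1,57] → ·
  covered (16 px):
    · · · · █ · · ·
    · · · █ █ █ · ·
    · · █ █ █ █ · ·
    · █ █ █ █ █ · ·
    · · · · █ █ █ ·
    · · · · · · · ·
    · · · · · · · ·
T1:
  2·area = 20  (B↔C swapped to make it positive)
  edge (14, 12)→(10, 6): d=(-4,-6) top-left  bias=+0
  edge (10, 6)→(12, 4): d=(2,-2) top-left  bias=+0
  edge (12, 4)→(14, 12): d=(2,8) right/bottom  bias=-1
    (7,0)@(15, 1): e=[50,0,-30] → ·  [on edge]
    (6,1)@(13, 3): e=[30,0,-10] → ·  [on edge]
    (5,2)@(11, 5): e=[10,0,10] → █  [on edge]
    (6,2)@(13, 5): e=[22,4,-6] → ·
    (4,3)@(9, 7): e=[-10,0,30] → ·  [on edge]
    (5,3)@(11, 7): e=[2,4,14] → █
    (6,3)@(13, 7): e=[14,8,-2] → ·
    (3,4)@(7, 9): e=[-30,0,50] → ·  [on edge]
    (5,4)@(11, 9): e=[-6,8,18] → ·
    (6,4)@(13, 9): e=[6,12,2] → █
    (7,4)@(15, 9): e=[18,16,-14] → ·
    (2,5)@(5, 11): e=[-50,0,70] → ·  [on edge]
    (1,6)@(3, 13): e=[-70,0,90] → ·  [on edge]
  covered (3 px):
    · · · · · · · ·
    · · · · · · · ·
    · · · · · █ · ·
    · · · · · █ · ·
    · · · · · · █ ·
    · · · · · · · ·
    · · · · · · · ·
T2:
  2·area = 30  (B↔C swapped to make it positive)
  edge (2, 12)→(1, 3): d=(-1,-9) top-left  bias=+0
  edge (1, 3)→(4, 0): d=(3,-3) top-left  bias=+0
  edge (4, 0)→(2, 12): d=(-2,12) right/bottom  bias=-1
    (1,0)@(3, 1): e=[20,0,10] → █  [on edge]
    (2,0)@(5, 1): e=[38,6,-14] → ·
    (0,1)@(1, 3): e=[0,0,30] → █  [on edge]
    (2,1)@(5, 3): e=[36,12,-18] → ·
    (0,2)@(1, 5): e=[-2,6,26] → ·
    (1,2)@(3, 5): e=[16,12,2] → █
    (2,2)@(5, 5): e=[34,18,-22] → ·
    (1,3)@(3, 7): e=[14,18,-2] → ·
  covered (4 px):
    · █ · · · · · ·
    █ █ · · · · · ·
    · █ · · · · · ·
    · · · · · · · ·
    · · · · · · · ·
    · · · · · · · ·
    · · · · · · · ·

Answer: [[4,0],[3,1],[4,1],[5,1],[2,2],[3,2],[4,2],[5,2],[1,3],[2,3],[3,3],[4,3],[5,3],[4,4],[5,4],[6,4]]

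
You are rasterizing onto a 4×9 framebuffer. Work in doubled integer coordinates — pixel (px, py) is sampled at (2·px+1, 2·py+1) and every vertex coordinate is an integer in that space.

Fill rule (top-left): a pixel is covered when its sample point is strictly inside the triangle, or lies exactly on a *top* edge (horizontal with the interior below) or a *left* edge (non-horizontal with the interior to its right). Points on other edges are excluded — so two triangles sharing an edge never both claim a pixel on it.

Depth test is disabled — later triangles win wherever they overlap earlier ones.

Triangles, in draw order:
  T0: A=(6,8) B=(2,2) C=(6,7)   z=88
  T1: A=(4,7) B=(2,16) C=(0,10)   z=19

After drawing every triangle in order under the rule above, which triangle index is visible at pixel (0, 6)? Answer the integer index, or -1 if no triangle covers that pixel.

T0:
  2·area = 4
  edge (6, 8)→(2, 2): d=(-4,-6) top-left  bias=+0
  edge (2, 2)→(6, 7): d=(4,5) right/bottom  bias=-1
  edge (6, 7)→(6, 8): d=(0,1) right/bottom  bias=-1
  covered (0 px):
    . . . .
    . . . .
    . . . .
    . . . .
    . . . .
    . . . .
    . . . .
    . . . .
    . . . .
T1:
  2·area = 30
  edge (4, 7)→(2, 16): d=(-2,9) right/bottom  bias=-1
  edge (2, 16)→(0, 10): d=(-2,-6) top-left  bias=+0
  edge (0, 10)→(4, 7): d=(4,-3) top-left  bias=+0
    (1,4)@(3, 9): e=[5,20,5] → X
    (2,4)@(5, 9): e=[-13,32,11] → .
    (0,5)@(1, 11): e=[19,4,7] → X
    (2,5)@(5, 11): e=[-17,28,19] → .
    (0,6)@(1, 13): e=[15,0,15] → X  [on edge]
    (1,6)@(3, 13): e=[-3,12,21] → .
    (0,7)@(1, 15): e=[11,-4,23] → .
  covered (4 px):
    . . . .
    . . . .
    . . . .
    . . . .
    . X . .
    X X . .
    X . . .
    . . . .
    . . . .

Z-buffer (winner per pixel, '.' = empty):
  . . . .
  . . . .
  . . . .
  . . . .
  . 1 . .
  1 1 . .
  1 . . .
  . . . .
  . . . .

Answer: 1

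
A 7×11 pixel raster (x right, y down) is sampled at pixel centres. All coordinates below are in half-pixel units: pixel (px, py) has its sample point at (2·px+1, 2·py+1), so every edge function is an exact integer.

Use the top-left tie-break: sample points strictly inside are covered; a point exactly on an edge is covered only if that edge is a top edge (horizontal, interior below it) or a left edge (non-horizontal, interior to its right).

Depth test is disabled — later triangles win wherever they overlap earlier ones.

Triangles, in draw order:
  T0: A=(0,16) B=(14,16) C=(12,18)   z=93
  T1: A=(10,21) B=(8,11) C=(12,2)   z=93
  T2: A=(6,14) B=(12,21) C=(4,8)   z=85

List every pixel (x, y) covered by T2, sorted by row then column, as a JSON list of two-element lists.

T0:
  2·area = 28
  edge (0, 16)→(14, 16): d=(14,0) top-left  bias=+0
  edge (14, 16)→(12, 18): d=(-2,2) right/bottom  bias=-1
  edge (12, 18)→(0, 16): d=(-12,-2) top-left  bias=+0
    (3,8)@(7, 17): e=[14,12,2] → X
    (4,8)@(9, 17): e=[14,8,6] → X
    (5,8)@(11, 17): e=[14,4,10] → X
    (6,8)@(13, 17): e=[14,0,14] → .  [on edge]
    (3,9)@(7, 19): e=[42,8,-22] → .
    (4,9)@(9, 19): e=[42,4,-18] → .
    (5,9)@(11, 19): e=[42,0,-14] → .  [on edge]
    (4,10)@(9, 21): e=[70,0,-42] → .  [on edge]
  covered (3 px):
    . . . . . . .
    . . . . . . .
    . . . . . . .
    . . . . . . .
    . . . . . . .
    . . . . . . .
    . . . . . . .
    . . . . . . .
    . . . X X X .
    . . . . . . .
    . . . . . . .
T1:
  2·area = 58
  edge (10, 21)→(8, 11): d=(-2,-10) top-left  bias=+0
  edge (8, 11)→(12, 2): d=(4,-9) top-left  bias=+0
  edge (12, 2)→(10, 21): d=(-2,19) right/bottom  bias=-1
    (5,2)@(11, 5): e=[42,3,13] → X
    (6,2)@(13, 5): e=[62,21,-25] → .
    (5,3)@(11, 7): e=[38,11,9] → X
    (6,3)@(13, 7): e=[58,29,-29] → .
    (4,4)@(9, 9): e=[14,1,43] → X
    (6,4)@(13, 9): e=[54,37,-33] → .
    (4,5)@(9, 11): e=[10,9,39] → X
    (6,5)@(13, 11): e=[50,45,-37] → .
    (4,6)@(9, 13): e=[6,17,35] → X
    (5,6)@(11, 13): e=[26,35,-3] → .
    (4,7)@(9, 15): e=[2,25,31] → X
    (5,7)@(11, 15): e=[22,43,-7] → .
  covered (8 px):
    . . . . . . .
    . . . . . . .
    . . . . . X .
    . . . . . X .
    . . . . X X .
    . . . . X X .
    . . . . X . .
    . . . . X . .
    . . . . . . .
    . . . . . . .
    . . . . . . .
T2:
  2·area = 22  (B↔C swapped to make it positive)
  edge (6, 14)→(4, 8): d=(-2,-6) top-left  bias=+0
  edge (4, 8)→(12, 21): d=(8,13) right/bottom  bias=-1
  edge (12, 21)→(6, 14): d=(-6,-7) top-left  bias=+0
    (1,2)@(3, 5): e=[0,-11,33] → .  [on edge]
    (2,5)@(5, 11): e=[0,11,11] → X  [on edge]
    (3,5)@(7, 11): e=[12,-15,25] → .
    (2,6)@(5, 13): e=[-4,27,-1] → .
    (3,6)@(7, 13): e=[8,1,13] → X
    (4,6)@(9, 13): e=[20,-25,27] → .
    (3,7)@(7, 15): e=[4,17,1] → X
    (4,7)@(9, 15): e=[16,-9,15] → .
    (3,8)@(7, 17): e=[0,33,-11] → .  [on edge]
    (4,8)@(9, 17): e=[12,7,3] → X
    (5,8)@(11, 17): e=[24,-19,17] → .
    (4,9)@(9, 19): e=[8,23,-9] → .
  covered (4 px):
    . . . . . . .
    . . . . . . .
    . . . . . . .
    . . . . . . .
    . . . . . . .
    . . X . . . .
    . . . X . . .
    . . . X . . .
    . . . . X . .
    . . . . . . .
    . . . . . . .

Final: [[2,5],[3,6],[3,7],[4,8]]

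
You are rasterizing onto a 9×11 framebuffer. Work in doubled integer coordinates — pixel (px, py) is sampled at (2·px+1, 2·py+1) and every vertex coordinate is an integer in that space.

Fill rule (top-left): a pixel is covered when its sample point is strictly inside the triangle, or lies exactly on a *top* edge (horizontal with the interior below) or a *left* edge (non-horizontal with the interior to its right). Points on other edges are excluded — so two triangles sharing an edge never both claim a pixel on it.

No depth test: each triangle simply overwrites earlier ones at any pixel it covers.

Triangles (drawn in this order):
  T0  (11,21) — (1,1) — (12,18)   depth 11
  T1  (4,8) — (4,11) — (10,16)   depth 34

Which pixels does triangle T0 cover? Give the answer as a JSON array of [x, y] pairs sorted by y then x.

T0:
  2·area = 50
  edge (11, 21)→(1, 1): d=(-10,-20) top-left  bias=+0
  edge (1, 1)→(12, 18): d=(11,17) right/bottom  bias=-1
  edge (12, 18)→(11, 21): d=(-1,3) right/bottom  bias=-1
    (0,0)@(1, 1): e=[0,0,50] → ·  [on edge]
    (8,1)@(17, 3): e=[300,-250,0] → ·  [on edge]
    (1,2)@(3, 5): e=[0,10,40] → █  [on edge]
    (2,2)@(5, 5): e=[40,-24,34] → ·
    (1,3)@(3, 7): e=[-20,32,38] → ·
    (2,4)@(5, 9): e=[0,20,30] → █  [on edge]
    (3,4)@(7, 9): e=[40,-14,24] → ·
    (7,4)@(15, 9): e=[200,-150,0] → ·  [on edge]
    (2,5)@(5, 11): e=[-20,42,28] → ·
    (3,5)@(7, 11): e=[20,8,22] → █
    (4,5)@(9, 11): e=[60,-26,16] → ·
    (3,6)@(7, 13): e=[0,30,20] → █  [on edge]
    (6,7)@(13, 15): e=[100,-50,0] → ·  [on edge]
    (4,8)@(9, 17): e=[0,40,10] → █  [on edge]
    (5,10)@(11, 21): e=[0,50,0] → ·  [on edge]
  covered (8 px):
    · · · · · · · · ·
    · · · · · · · · ·
    · █ · · · · · · ·
    · · · · · · · · ·
    · · █ · · · · · ·
    · · · █ · · · · ·
    · · · █ · · · · ·
    · · · · █ · · · ·
    · · · · █ █ · · ·
    · · · · · █ · · ·
    · · · · · · · · ·
T1:
  2·area = 18  (B↔C swapped to make it positive)
  edge (4, 8)→(10, 16): d=(6,8) right/bottom  bias=-1
  edge (10, 16)→(4, 11): d=(-6,-5) top-left  bias=+0
  edge (4, 11)→(4, 8): d=(0,-3) top-left  bias=+0
    (2,5)@(5, 11): e=[10,5,3] → █
    (3,5)@(7, 11): e=[-6,15,9] → ·
    (2,6)@(5, 13): e=[22,-7,3] → ·
    (3,6)@(7, 13): e=[6,3,9] → █
    (4,6)@(9, 13): e=[-10,13,15] → ·
    (3,7)@(7, 15): e=[18,-9,9] → ·
    (4,7)@(9, 15): e=[2,1,15] → █
    (5,7)@(11, 15): e=[-14,11,21] → ·
    (4,8)@(9, 17): e=[14,-11,15] → ·
  covered (3 px):
    · · · · · · · · ·
    · · · · · · · · ·
    · · · · · · · · ·
    · · · · · · · · ·
    · · · · · · · · ·
    · · █ · · · · · ·
    · · · █ · · · · ·
    · · · · █ · · · ·
    · · · · · · · · ·
    · · · · · · · · ·
    · · · · · · · · ·

Result: [[1,2],[2,4],[3,5],[3,6],[4,7],[4,8],[5,8],[5,9]]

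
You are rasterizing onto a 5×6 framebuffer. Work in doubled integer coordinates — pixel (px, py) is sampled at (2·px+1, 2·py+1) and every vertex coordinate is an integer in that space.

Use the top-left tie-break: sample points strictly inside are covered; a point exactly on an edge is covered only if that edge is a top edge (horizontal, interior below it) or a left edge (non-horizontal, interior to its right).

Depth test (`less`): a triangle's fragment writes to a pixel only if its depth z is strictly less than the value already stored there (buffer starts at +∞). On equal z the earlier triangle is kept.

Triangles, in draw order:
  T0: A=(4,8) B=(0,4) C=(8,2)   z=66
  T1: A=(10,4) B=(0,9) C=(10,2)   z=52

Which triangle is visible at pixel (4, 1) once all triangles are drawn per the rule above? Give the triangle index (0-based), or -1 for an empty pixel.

T0:
  2·area = 40
  edge (4, 8)→(0, 4): d=(-4,-4) top-left  bias=+0
  edge (0, 4)→(8, 2): d=(8,-2) top-left  bias=+0
  edge (8, 2)→(4, 8): d=(-4,6) right/bottom  bias=-1
    (2,1)@(5, 3): e=[24,2,14] → █
    (3,1)@(7, 3): e=[32,6,2] → █
    (4,1)@(9, 3): e=[40,10,-10] → ·
    (0,2)@(1, 5): e=[0,10,30] → █  [on edge]
    (1,2)@(3, 5): e=[8,14,18] → █
    (3,2)@(7, 5): e=[24,22,-6] → ·
    (0,3)@(1, 7): e=[-8,26,22] → ·
    (1,3)@(3, 7): e=[0,30,10] → █  [on edge]
    (2,3)@(5, 7): e=[8,34,-2] → ·
    (1,4)@(3, 9): e=[-8,46,2] → ·
    (2,4)@(5, 9): e=[0,50,-10] → ·  [on edge]
    (3,5)@(7, 11): e=[0,70,-30] → ·  [on edge]
  covered (6 px):
    · · · · ·
    · · █ █ ·
    █ █ █ · ·
    · █ · · ·
    · · · · ·
    · · · · ·
T1:
  2·area = 20
  edge (10, 4)→(0, 9): d=(-10,5) right/bottom  bias=-1
  edge (0, 9)→(10, 2): d=(10,-7) top-left  bias=+0
  edge (10, 2)→(10, 4): d=(0,2) right/bottom  bias=-1
    (4,1)@(9, 3): e=[15,3,2] → █
    (3,2)@(7, 5): e=[5,9,6] → █
    (4,2)@(9, 5): e=[-5,23,2] → ·
    (1,3)@(3, 7): e=[5,1,14] → █
    (2,3)@(5, 7): e=[-5,15,10] → ·
    (3,3)@(7, 7): e=[-15,29,6] → ·
    (1,4)@(3, 9): e=[-15,21,14] → ·
  covered (3 px):
    · · · · ·
    · · · · █
    · · · █ ·
    · █ · · ·
    · · · · ·
    · · · · ·

Z-buffer (winner per pixel, '.' = empty):
  . . . . .
  . . 0 0 1
  0 0 0 1 .
  . 1 . . .
  . . . . .
  . . . . .

Answer: 1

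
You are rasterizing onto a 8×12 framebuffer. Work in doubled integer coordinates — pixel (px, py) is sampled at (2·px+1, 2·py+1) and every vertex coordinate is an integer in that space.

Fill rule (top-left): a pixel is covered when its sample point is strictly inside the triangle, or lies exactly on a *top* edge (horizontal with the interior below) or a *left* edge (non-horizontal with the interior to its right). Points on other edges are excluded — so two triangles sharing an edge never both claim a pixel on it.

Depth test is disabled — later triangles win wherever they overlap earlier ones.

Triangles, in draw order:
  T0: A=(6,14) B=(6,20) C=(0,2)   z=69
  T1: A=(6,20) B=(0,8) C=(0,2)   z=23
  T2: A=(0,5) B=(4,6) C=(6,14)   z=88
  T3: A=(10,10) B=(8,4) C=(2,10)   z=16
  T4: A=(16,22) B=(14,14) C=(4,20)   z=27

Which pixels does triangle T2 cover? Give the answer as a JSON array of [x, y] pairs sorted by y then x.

T0:
  2·area = 36
  edge (6, 14)→(6, 20): d=(0,6) right/bottom  bias=-1
  edge (6, 20)→(0, 2): d=(-6,-18) top-left  bias=+0
  edge (0, 2)→(6, 14): d=(6,12) right/bottom  bias=-1
    (0,2)@(1, 5): e=[30,0,6] → X  [on edge]
    (1,2)@(3, 5): e=[18,36,-18] → .
    (0,3)@(1, 7): e=[30,-12,18] → .
    (1,4)@(3, 9): e=[18,12,6] → X
    (2,4)@(5, 9): e=[6,48,-18] → .
    (1,5)@(3, 11): e=[18,0,18] → X  [on edge]
    (2,5)@(5, 11): e=[6,36,-6] → .
    (1,6)@(3, 13): e=[18,-12,30] → .
    (2,6)@(5, 13): e=[6,24,6] → X
    (3,6)@(7, 13): e=[-6,60,-18] → .
    (2,7)@(5, 15): e=[6,12,18] → X
    (3,7)@(7, 15): e=[-6,48,-6] → .
    (2,8)@(5, 17): e=[6,0,30] → X  [on edge]
    (3,11)@(7, 23): e=[-6,0,42] → .  [on edge]
  covered (6 px):
    . . . . . . . .
    . . . . . . . .
    X . . . . . . .
    . . . . . . . .
    . X . . . . . .
    . X . . . . . .
    . . X . . . . .
    . . X . . . . .
    . . X . . . . .
    . . . . . . . .
    . . . . . . . .
    . . . . . . . .
T1:
  2·area = 36
  edge (6, 20)→(0, 8): d=(-6,-12) top-left  bias=+0
  edge (0, 8)→(0, 2): d=(0,-6) top-left  bias=+0
  edge (0, 2)→(6, 20): d=(6,18) right/bottom  bias=-1
    (0,2)@(1, 5): e=[30,6,0] → .  [on edge]
    (0,3)@(1, 7): e=[18,6,12] → X
    (1,3)@(3, 7): e=[42,18,-24] → .
    (0,4)@(1, 9): e=[6,6,24] → X
    (1,4)@(3, 9): e=[30,18,-12] → .
    (0,5)@(1, 11): e=[-6,6,36] → .
    (1,5)@(3, 11): e=[18,18,0] → .  [on edge]
    (1,6)@(3, 13): e=[6,18,12] → X
    (2,6)@(5, 13): e=[30,30,-24] → .
    (1,7)@(3, 15): e=[-6,18,24] → .
    (2,8)@(5, 17): e=[6,30,0] → .  [on edge]
    (3,11)@(7, 23): e=[-6,42,0] → .  [on edge]
  covered (3 px):
    . . . . . . . .
    . . . . . . . .
    . . . . . . . .
    X . . . . . . .
    X . . . . . . .
    . . . . . . . .
    . X . . . . . .
    . . . . . . . .
    . . . . . . . .
    . . . . . . . .
    . . . . . . . .
    . . . . . . . .
T2:
  2·area = 30
  edge (0, 5)→(4, 6): d=(4,1) right/bottom  bias=-1
  edge (4, 6)→(6, 14): d=(2,8) right/bottom  bias=-1
  edge (6, 14)→(0, 5): d=(-6,-9) top-left  bias=+0
    (1,3)@(3, 7): e=[5,10,15] → X
    (2,3)@(5, 7): e=[3,-6,33] → .
    (1,4)@(3, 9): e=[13,14,3] → X
    (2,4)@(5, 9): e=[11,-2,21] → .
    (1,5)@(3, 11): e=[21,18,-9] → .
    (2,5)@(5, 11): e=[19,2,9] → X
    (3,5)@(7, 11): e=[17,-14,27] → .
    (2,6)@(5, 13): e=[27,6,-3] → .
  covered (3 px):
    . . . . . . . .
    . . . . . . . .
    . . . . . . . .
    . X . . . . . .
    . X . . . . . .
    . . X . . . . .
    . . . . . . . .
    . . . . . . . .
    . . . . . . . .
    . . . . . . . .
    . . . . . . . .
    . . . . . . . .
T3:
  2·area = 48  (B↔C swapped to make it positive)
  edge (10, 10)→(2, 10): d=(-8,0) right/bottom  bias=-1
  edge (2, 10)→(8, 4): d=(6,-6) top-left  bias=+0
  edge (8, 4)→(10, 10): d=(2,6) right/bottom  bias=-1
    (3,0)@(7, 1): e=[72,-24,0] → .  [on edge]
    (5,0)@(11, 1): e=[72,0,-24] → .  [on edge]
    (4,1)@(9, 3): e=[56,0,-8] → .  [on edge]
    (3,2)@(7, 5): e=[40,0,8] → X  [on edge]
    (4,2)@(9, 5): e=[40,12,-4] → .
    (2,3)@(5, 7): e=[24,0,24] → X  [on edge]
    (4,3)@(9, 7): e=[24,24,0] → .  [on edge]
    (1,4)@(3, 9): e=[8,0,40] → X  [on edge]
    (4,4)@(9, 9): e=[8,36,4] → X
    (5,4)@(11, 9): e=[8,48,-8] → .
    (0,5)@(1, 11): e=[-8,0,56] → .  [on edge]
    (1,5)@(3, 11): e=[-8,12,44] → .
    (5,6)@(11, 13): e=[-24,72,0] → .  [on edge]
    (6,9)@(13, 19): e=[-72,120,0] → .  [on edge]
  covered (7 px):
    . . . . . . . .
    . . . . . . . .
    . . . X . . . .
    . . X X . . . .
    . X X X X . . .
    . . . . . . . .
    . . . . . . . .
    . . . . . . . .
    . . . . . . . .
    . . . . . . . .
    . . . . . . . .
    . . . . . . . .
T4:
  2·area = 92  (B↔C swapped to make it positive)
  edge (16, 22)→(4, 20): d=(-12,-2) top-left  bias=+0
  edge (4, 20)→(14, 14): d=(10,-6) top-left  bias=+0
  edge (14, 14)→(16, 22): d=(2,8) right/bottom  bias=-1
    (6,7)@(13, 15): e=[78,4,10] → X
    (7,7)@(15, 15): e=[82,16,-6] → .
    (4,8)@(9, 17): e=[46,0,46] → X  [on edge]
    (5,8)@(11, 17): e=[50,12,30] → X
    (7,8)@(15, 17): e=[58,36,-2] → .
    (3,9)@(7, 19): e=[18,8,66] → X
    (7,9)@(15, 19): e=[34,56,2] → X
    (3,10)@(7, 21): e=[-6,28,70] → .
    (4,10)@(9, 21): e=[-2,40,54] → .
    (5,10)@(11, 21): e=[2,52,38] → X
    (5,11)@(11, 23): e=[-22,72,42] → .
    (6,11)@(13, 23): e=[-18,84,26] → .
  covered (12 px):
    . . . . . . . .
    . . . . . . . .
    . . . . . . . .
    . . . . . . . .
    . . . . . . . .
    . . . . . . . .
    . . . . . . . .
    . . . . . . X .
    . . . . X X X .
    . . . X X X X X
    . . . . . X X X
    . . . . . . . .

Answer: [[1,3],[1,4],[2,5]]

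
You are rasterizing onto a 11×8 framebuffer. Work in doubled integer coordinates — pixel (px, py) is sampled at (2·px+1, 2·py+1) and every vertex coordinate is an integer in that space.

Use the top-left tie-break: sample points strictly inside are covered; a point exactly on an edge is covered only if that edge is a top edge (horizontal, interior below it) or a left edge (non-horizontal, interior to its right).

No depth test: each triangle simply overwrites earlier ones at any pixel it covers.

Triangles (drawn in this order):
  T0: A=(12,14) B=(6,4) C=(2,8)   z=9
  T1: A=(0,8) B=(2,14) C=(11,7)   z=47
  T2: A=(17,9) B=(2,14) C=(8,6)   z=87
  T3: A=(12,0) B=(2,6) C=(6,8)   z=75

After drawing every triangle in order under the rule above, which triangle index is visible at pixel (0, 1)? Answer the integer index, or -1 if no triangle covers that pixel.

T0:
  2·area = 64  (B↔C swapped to make it positive)
  edge (12, 14)→(2, 8): d=(-10,-6) top-left  bias=+0
  edge (2, 8)→(6, 4): d=(4,-4) top-left  bias=+0
  edge (6, 4)→(12, 14): d=(6,10) right/bottom  bias=-1
    (4,0)@(9, 1): e=[112,0,-48] → ·  [on edge]
    (3,1)@(7, 3): e=[80,0,-16] → ·  [on edge]
    (2,2)@(5, 5): e=[48,0,16] → █  [on edge]
    (3,2)@(7, 5): e=[60,8,-4] → ·
    (1,3)@(3, 7): e=[16,0,48] → █  [on edge]
    (3,3)@(7, 7): e=[40,16,8] → █
    (4,3)@(9, 7): e=[52,24,-12] → ·
    (0,4)@(1, 9): e=[-16,0,80] → ·  [on edge]
    (1,4)@(3, 9): e=[-4,8,60] → ·
    (2,4)@(5, 9): e=[8,16,40] → █
    (4,4)@(9, 9): e=[32,32,0] → ·  [on edge]
    (2,5)@(5, 11): e=[-12,24,52] → ·
    (3,5)@(7, 11): e=[0,32,32] → █  [on edge]
  covered (9 px):
    · · · · · · · · · · ·
    · · · · · · · · · · ·
    · · █ · · · · · · · ·
    · █ █ █ · · · · · · ·
    · · █ █ · · · · · · ·
    · · · █ █ · · · · · ·
    · · · · · █ · · · · ·
    · · · · · · · · · · ·
T1:
  2·area = 68  (B↔C swapped to make it positive)
  edge (0, 8)→(11, 7): d=(11,-1) top-left  bias=+0
  edge (11, 7)→(2, 14): d=(-9,7) right/bottom  bias=-1
  edge (2, 14)→(0, 8): d=(-2,-6) top-left  bias=+0
    (5,3)@(11, 7): e=[0,0,68] → ·  [on edge]
    (0,4)@(1, 9): e=[12,52,4] → █
    (1,4)@(3, 9): e=[14,38,16] → █
    (2,4)@(5, 9): e=[16,24,28] → █
    (3,4)@(7, 9): e=[18,10,40] → █
    (4,4)@(9, 9): e=[20,-4,52] → ·
    (0,5)@(1, 11): e=[34,34,0] → █  [on edge]
    (3,5)@(7, 11): e=[40,-8,36] → ·
    (0,6)@(1, 13): e=[56,16,-4] → ·
    (1,6)@(3, 13): e=[58,2,8] → █
    (2,6)@(5, 13): e=[60,-12,20] → ·
    (1,7)@(3, 15): e=[80,-16,4] → ·
  covered (8 px):
    · · · · · · · · · · ·
    · · · · · · · · · · ·
    · · · · · · · · · · ·
    · · · · · · · · · · ·
    █ █ █ █ · · · · · · ·
    █ █ █ · · · · · · · ·
    · █ · · · · · · · · ·
    · · · · · · · · · · ·
T2:
  2·area = 90
  edge (17, 9)→(2, 14): d=(-15,5) right/bottom  bias=-1
  edge (2, 14)→(8, 6): d=(6,-8) top-left  bias=+0
  edge (8, 6)→(17, 9): d=(9,3) right/bottom  bias=-1
    (2,2)@(5, 5): e=[120,-30,0] → ·  [on edge]
    (4,3)@(9, 7): e=[70,14,6] → █
    (5,3)@(11, 7): e=[60,30,0] → ·  [on edge]
    (3,4)@(7, 9): e=[50,10,30] → █
    (5,4)@(11, 9): e=[30,42,18] → █
    (6,4)@(13, 9): e=[20,58,12] → █
    (7,4)@(15, 9): e=[10,74,6] → █
    (8,4)@(17, 9): e=[0,90,0] → ·  [on edge]
    (2,5)@(5, 11): e=[30,6,54] → █
    (5,5)@(11, 11): e=[0,54,36] → ·  [on edge]
    (6,5)@(13, 11): e=[-10,70,30] → ·
    (7,5)@(15, 11): e=[-20,86,24] → ·
    (2,6)@(5, 13): e=[0,18,72] → ·  [on edge]
  covered (10 px):
    · · · · · · · · · · ·
    · · · · · · · · · · ·
    · · · · · · · · · · ·
    · · · · █ · · · · · ·
    · · · █ █ █ █ █ · · ·
    · · █ █ █ · · · · · ·
    · █ · · · · · · · · ·
    · · · · · · · · · · ·
T3:
  2·area = 44  (B↔C swapped to make it positive)
  edge (12, 0)→(6, 8): d=(-6,8) right/bottom  bias=-1
  edge (6, 8)→(2, 6): d=(-4,-2) top-left  bias=+0
  edge (2, 6)→(12, 0): d=(10,-6) top-left  bias=+0
    (5,0)@(11, 1): e=[2,38,4] → █
    (6,0)@(13, 1): e=[-14,42,16] → ·
    (3,1)@(7, 3): e=[22,22,0] → █  [on edge]
    (4,1)@(9, 3): e=[6,26,12] → █
    (5,1)@(11, 3): e=[-10,30,24] → ·
    (2,2)@(5, 5): e=[26,10,8] → █
    (4,2)@(9, 5): e=[-6,18,32] → ·
    (2,3)@(5, 7): e=[14,2,28] → █
    (3,3)@(7, 7): e=[-2,6,40] → ·
    (2,4)@(5, 9): e=[2,-6,48] → ·
  covered (6 px):
    · · · · · █ · · · · ·
    · · · █ █ · · · · · ·
    · · █ █ · · · · · · ·
    · · █ · · · · · · · ·
    · · · · · · · · · · ·
    · · · · · · · · · · ·
    · · · · · · · · · · ·
    · · · · · · · · · · ·

Z-buffer (winner per pixel, '.' = empty):
  . . . . . 3 . . . . .
  . . . 3 3 . . . . . .
  . . 3 3 . . . . . . .
  . 0 3 0 2 . . . . . .
  1 1 1 2 2 2 2 2 . . .
  1 1 2 2 2 . . . . . .
  . 2 . . . 0 . . . . .
  . . . . . . . . . . .

Answer: -1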